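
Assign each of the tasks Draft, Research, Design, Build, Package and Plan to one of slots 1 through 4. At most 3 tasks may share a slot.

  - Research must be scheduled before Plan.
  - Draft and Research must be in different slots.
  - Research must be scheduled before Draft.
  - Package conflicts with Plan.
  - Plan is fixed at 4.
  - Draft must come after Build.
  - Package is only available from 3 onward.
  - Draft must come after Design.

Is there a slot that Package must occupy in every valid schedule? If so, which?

Package's window is 3–4.
Plan is fixed at 4, and Package can't share a slot with Plan.
So Package must be 3.

3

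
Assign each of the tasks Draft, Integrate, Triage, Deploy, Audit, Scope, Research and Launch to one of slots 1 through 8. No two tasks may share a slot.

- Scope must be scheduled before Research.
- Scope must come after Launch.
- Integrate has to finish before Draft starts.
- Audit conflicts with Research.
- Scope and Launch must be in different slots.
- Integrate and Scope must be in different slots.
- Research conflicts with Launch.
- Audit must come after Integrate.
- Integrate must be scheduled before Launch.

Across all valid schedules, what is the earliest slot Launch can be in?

2

Precedence pushes Launch to at least 2; downstream work caps Launch at 6.
Launch at 2 is achievable: Triage in 7, Draft in 4, Audit in 5, Integrate in 1, Scope in 3, Launch in 2, Deploy in 8, Research in 6.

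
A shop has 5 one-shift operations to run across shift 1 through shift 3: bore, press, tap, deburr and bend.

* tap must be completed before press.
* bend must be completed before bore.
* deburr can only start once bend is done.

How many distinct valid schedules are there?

15

Splitting on bore: it can be shift 2 (6), shift 3 (9). Listing each branch's schedules as (press, tap, deburr, bend) by shift number:
bore=shift 2: (2,1,2,1) (2,1,3,1) (3,1,2,1) (3,1,3,1) (3,2,2,1) (3,2,3,1) — 6.
bore=shift 3: (2,1,2,1) (2,1,3,1) (2,1,3,2) (3,1,2,1) (3,1,3,1) (3,1,3,2) (3,2,2,1) (3,2,3,1) (3,2,3,2) — 9.
Summing: 6 + 9 = 15.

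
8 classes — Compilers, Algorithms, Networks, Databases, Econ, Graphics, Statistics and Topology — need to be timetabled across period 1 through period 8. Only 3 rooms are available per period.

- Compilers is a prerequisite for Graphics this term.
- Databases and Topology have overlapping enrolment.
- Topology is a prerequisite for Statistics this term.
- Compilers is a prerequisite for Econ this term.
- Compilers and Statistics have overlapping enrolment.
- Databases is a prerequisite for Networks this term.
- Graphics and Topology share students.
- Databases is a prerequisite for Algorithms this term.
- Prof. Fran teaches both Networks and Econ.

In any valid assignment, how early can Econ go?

period 2

Precedence pushes Econ to at least period 2.
Econ at period 2 is achievable: Statistics in period 4; Networks in period 3; Graphics in period 2; Compilers in period 1; Econ in period 2; Databases in period 1; Algorithms in period 2; Topology in period 3.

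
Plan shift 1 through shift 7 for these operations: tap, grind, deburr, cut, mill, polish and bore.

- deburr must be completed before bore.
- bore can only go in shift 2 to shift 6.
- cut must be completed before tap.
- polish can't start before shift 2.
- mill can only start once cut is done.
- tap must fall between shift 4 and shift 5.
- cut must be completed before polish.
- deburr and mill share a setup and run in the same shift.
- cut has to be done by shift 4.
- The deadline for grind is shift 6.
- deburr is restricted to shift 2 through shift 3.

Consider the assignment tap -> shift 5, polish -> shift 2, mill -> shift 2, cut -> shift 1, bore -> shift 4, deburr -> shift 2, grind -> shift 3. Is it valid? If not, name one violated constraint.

Yes

mill can only start once cut is done — holds.
The deadline for grind is shift 6 — holds.
cut must be completed before tap — holds.
tap must fall between shift 4 and shift 5 — holds.
bore can only go in shift 2 to shift 6 — holds.
polish can't start before shift 2 — holds.
deburr must be completed before bore — holds.
cut has to be done by shift 4 — holds.
deburr and mill share a setup and run in the same shift — holds.
cut must be completed before polish — holds.
deburr is restricted to shift 2 through shift 3 — holds.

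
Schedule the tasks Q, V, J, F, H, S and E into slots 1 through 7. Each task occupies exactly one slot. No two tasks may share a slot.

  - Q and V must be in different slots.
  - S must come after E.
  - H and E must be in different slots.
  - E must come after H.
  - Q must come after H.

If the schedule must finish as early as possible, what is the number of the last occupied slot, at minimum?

The precedence chain requires at least 3 distinct slots.
With at most 1 per slot and 7 tasks, at least 7 slots are needed.
7 works (last occupied slot: 7): for example F -> 7, V -> 5, E -> 2, J -> 6, S -> 4, H -> 1, Q -> 3.

slot 7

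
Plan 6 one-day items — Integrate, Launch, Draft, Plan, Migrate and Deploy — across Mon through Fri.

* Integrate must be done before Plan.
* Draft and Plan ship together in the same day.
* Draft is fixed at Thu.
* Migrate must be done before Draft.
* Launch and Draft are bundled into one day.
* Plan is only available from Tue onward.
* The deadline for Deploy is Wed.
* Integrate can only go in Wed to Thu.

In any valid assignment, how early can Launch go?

Thu

Launch must be in the same day as Draft, which can't be before Thu, so Launch is at least Thu; Launch must be in the same day as Draft, which can't be after Thu, so Launch is at most Thu.
Launch at Thu is achievable: Migrate=Mon, Deploy=Mon, Launch=Thu, Draft=Thu, Integrate=Wed, Plan=Thu.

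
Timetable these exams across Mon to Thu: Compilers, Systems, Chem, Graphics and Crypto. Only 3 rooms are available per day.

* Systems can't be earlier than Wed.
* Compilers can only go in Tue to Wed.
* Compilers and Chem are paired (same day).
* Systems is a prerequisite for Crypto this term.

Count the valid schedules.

7

Splitting on Compilers: it can be Tue (4), Wed (3). Listing each branch's schedules as (Systems, Chem, Graphics, Crypto):
Compilers=Tue: (Wed,Tue,Mon,Thu) (Wed,Tue,Tue,Thu) (Wed,Tue,Wed,Thu) (Wed,Tue,Thu,Thu) — 4.
Compilers=Wed: (Wed,Wed,Mon,Thu) (Wed,Wed,Tue,Thu) (Wed,Wed,Thu,Thu) — 3.
Summing: 4 + 3 = 7.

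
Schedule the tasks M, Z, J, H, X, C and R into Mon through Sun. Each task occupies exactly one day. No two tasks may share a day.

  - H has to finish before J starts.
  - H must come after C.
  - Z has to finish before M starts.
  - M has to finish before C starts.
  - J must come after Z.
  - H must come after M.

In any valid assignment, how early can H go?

Precedence pushes H to at least Thu; downstream work caps H at Sat.
H at Thu is achievable: Z in Mon, X in Sat, J in Fri, R in Sun, M in Tue, H in Thu, C in Wed.

Thu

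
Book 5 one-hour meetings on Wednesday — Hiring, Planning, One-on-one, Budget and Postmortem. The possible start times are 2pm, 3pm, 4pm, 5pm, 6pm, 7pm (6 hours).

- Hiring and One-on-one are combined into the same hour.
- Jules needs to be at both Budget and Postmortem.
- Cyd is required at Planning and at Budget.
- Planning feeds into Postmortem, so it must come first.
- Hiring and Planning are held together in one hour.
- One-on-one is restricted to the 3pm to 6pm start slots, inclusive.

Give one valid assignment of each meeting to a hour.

Planning=3pm; One-on-one=3pm; Postmortem=4pm; Budget=2pm; Hiring=3pm

Checking: Planning(3pm) before Postmortem(4pm); Budget(2pm) != Postmortem(4pm); Planning(3pm) != Budget(2pm); Hiring = One-on-one = 3pm; Hiring = Planning = 3pm; One-on-one=3pm in [3pm,6pm].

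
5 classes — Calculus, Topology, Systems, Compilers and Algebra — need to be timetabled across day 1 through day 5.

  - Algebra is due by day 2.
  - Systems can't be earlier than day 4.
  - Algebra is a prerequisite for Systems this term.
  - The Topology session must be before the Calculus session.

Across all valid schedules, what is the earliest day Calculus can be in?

Precedence pushes Calculus to at least day 2.
Calculus at day 2 is achievable: Compilers=day 1, Systems=day 4, Topology=day 1, Algebra=day 1, Calculus=day 2.

day 2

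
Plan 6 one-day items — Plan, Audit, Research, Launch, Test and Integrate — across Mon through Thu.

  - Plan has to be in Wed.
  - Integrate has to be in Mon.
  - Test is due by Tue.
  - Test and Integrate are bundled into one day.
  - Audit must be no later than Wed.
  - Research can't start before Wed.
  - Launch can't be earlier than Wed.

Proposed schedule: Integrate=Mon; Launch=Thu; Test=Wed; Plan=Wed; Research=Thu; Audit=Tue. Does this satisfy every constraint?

Integrate has to be in Mon — holds.
Launch can't be earlier than Wed — holds.
Plan has to be in Wed — holds.
Audit must be no later than Wed — holds.
Research can't start before Wed — holds.
Test is due by Tue — violated.
Test and Integrate are bundled into one day — violated.

Invalid. Test is due by Tue.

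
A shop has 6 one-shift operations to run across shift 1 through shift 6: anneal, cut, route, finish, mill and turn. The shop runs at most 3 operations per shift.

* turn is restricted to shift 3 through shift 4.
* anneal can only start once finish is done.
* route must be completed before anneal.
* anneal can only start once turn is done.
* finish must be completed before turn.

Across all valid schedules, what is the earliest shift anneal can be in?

Precedence pushes anneal to at least shift 4.
anneal at shift 4 is achievable: route in shift 1, cut in shift 1, finish in shift 1, mill in shift 2, turn in shift 3, anneal in shift 4.

shift 4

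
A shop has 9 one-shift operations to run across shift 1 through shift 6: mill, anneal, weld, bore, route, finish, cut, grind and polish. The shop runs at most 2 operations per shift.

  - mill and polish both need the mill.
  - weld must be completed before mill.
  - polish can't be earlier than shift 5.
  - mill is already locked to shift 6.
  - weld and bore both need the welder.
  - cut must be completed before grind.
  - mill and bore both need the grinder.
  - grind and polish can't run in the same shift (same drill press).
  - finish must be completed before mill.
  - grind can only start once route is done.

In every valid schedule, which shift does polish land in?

shift 5

polish's window is shift 5–shift 6.
mill is fixed at shift 6, and polish can't share a shift with mill.
So polish must be shift 5.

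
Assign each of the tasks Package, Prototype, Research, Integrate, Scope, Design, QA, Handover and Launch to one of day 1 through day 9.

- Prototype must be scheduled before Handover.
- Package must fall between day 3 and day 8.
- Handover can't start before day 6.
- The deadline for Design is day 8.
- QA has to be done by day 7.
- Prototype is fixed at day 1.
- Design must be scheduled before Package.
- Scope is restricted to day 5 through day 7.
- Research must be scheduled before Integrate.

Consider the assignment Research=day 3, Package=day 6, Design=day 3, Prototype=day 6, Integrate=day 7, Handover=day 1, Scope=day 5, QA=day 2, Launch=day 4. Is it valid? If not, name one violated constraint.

Invalid. Prototype must be scheduled before Handover.

The deadline for Design is day 8 — holds.
Handover can't start before day 6 — violated.
Prototype must be scheduled before Handover — violated.
Scope is restricted to day 5 through day 7 — holds.
Design must be scheduled before Package — holds.
Prototype is fixed at day 1 — violated.
Research must be scheduled before Integrate — holds.
Package must fall between day 3 and day 8 — holds.
QA has to be done by day 7 — holds.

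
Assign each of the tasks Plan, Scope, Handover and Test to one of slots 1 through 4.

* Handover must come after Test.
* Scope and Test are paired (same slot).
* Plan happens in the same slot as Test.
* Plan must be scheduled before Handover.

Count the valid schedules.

Splitting on Plan: it can be 1 (3), 2 (2), 3 (1). Listing each branch's schedules as (Scope, Handover, Test):
Plan=1: (1,2,1) (1,3,1) (1,4,1) — 3.
Plan=2: (2,3,2) (2,4,2) — 2.
Plan=3: (3,4,3) — 1.
Summing: 3 + 2 + 1 = 6.

6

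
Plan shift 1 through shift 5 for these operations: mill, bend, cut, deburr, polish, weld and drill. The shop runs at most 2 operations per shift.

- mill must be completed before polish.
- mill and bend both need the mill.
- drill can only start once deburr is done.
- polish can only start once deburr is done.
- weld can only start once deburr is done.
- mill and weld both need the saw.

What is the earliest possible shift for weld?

Precedence pushes weld to at least shift 2.
weld at shift 2 is achievable: drill -> shift 3; bend -> shift 3; cut -> shift 4; weld -> shift 2; deburr -> shift 1; polish -> shift 2; mill -> shift 1.

shift 2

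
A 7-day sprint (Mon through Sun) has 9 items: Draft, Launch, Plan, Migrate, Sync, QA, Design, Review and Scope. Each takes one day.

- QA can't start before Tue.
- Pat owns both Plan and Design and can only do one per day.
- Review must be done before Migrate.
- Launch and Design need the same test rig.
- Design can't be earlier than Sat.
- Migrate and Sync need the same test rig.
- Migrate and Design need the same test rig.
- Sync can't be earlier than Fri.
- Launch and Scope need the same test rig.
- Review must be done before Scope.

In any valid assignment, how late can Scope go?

Precedence pushes Scope to at least Tue.
Scope at Sun is achievable: QA in Tue, Draft in Mon, Plan in Mon, Scope in Sun, Sync in Fri, Launch in Mon, Review in Mon, Migrate in Tue, Design in Sat.

Sun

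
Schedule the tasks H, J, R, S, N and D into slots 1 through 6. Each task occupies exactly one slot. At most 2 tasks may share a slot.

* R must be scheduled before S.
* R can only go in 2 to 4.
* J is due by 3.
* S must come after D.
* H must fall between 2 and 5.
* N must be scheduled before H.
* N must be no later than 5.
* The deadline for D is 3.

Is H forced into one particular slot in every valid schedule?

No

H can be 2 (e.g. H in 2, N in 1, R in 2, S in 3, J in 3, D in 1) or 3 (e.g. J=1, D=1, R=2, S=3, H=3, N=2).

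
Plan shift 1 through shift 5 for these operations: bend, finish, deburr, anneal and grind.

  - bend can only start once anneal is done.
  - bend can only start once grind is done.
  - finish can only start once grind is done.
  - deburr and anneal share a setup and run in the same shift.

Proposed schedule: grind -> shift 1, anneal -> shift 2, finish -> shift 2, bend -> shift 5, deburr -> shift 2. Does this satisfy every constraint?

bend can only start once anneal is done — holds.
finish can only start once grind is done — holds.
bend can only start once grind is done — holds.
deburr and anneal share a setup and run in the same shift — holds.

Yes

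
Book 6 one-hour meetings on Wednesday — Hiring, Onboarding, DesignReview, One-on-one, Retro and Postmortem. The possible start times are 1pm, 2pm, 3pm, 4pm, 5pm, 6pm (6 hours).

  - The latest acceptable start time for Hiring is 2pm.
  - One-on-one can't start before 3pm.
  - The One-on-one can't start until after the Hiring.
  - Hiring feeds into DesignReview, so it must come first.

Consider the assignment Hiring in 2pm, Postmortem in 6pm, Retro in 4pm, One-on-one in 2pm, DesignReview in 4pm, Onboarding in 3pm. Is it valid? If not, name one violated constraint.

No. One-on-one can't start before 3pm is not satisfied.

One-on-one can't start before 3pm — violated.
The latest acceptable start time for Hiring is 2pm — holds.
Hiring feeds into DesignReview, so it must come first — holds.
The One-on-one can't start until after the Hiring — violated.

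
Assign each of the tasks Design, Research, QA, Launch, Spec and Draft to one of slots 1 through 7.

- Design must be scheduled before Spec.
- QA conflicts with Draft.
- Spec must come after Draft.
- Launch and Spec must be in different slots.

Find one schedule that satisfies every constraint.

Launch -> 1, Spec -> 2, Design -> 1, QA -> 2, Research -> 1, Draft -> 1

Checking: Draft(1) before Spec(2); Design(1) before Spec(2); QA(2) != Draft(1); Launch(1) != Spec(2).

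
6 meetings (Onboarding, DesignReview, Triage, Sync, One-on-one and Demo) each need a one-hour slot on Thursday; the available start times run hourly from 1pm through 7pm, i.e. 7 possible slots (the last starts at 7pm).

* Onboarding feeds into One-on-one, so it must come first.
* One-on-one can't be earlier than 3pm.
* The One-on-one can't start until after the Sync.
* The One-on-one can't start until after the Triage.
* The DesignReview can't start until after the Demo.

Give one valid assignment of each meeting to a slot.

Sync -> 1pm, Onboarding -> 1pm, DesignReview -> 2pm, One-on-one -> 3pm, Demo -> 1pm, Triage -> 1pm

Checking: Onboarding(1pm) before One-on-one(3pm); Sync(1pm) before One-on-one(3pm); Triage(1pm) before One-on-one(3pm); Demo(1pm) before DesignReview(2pm); One-on-one=3pm in [3pm,7pm].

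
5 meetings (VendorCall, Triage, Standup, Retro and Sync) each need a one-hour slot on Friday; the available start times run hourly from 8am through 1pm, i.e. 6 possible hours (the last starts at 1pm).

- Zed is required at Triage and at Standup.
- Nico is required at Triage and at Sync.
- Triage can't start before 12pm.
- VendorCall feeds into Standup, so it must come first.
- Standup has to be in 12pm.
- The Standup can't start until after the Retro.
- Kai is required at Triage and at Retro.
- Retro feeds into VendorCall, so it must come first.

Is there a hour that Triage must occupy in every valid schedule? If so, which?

Triage's window is 12pm–1pm.
Standup is fixed at 12pm, and Triage can't share a hour with Standup.
So Triage must be 1pm.

1pm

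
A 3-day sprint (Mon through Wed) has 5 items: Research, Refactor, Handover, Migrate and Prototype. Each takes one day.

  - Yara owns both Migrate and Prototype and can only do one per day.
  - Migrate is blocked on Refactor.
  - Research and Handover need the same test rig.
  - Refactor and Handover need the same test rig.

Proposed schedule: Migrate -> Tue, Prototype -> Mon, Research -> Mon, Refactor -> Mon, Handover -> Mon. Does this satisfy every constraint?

Invalid. Refactor and Handover need the same test rig.

Research and Handover need the same test rig — violated.
Refactor and Handover need the same test rig — violated.
Yara owns both Migrate and Prototype and can only do one per day — holds.
Migrate is blocked on Refactor — holds.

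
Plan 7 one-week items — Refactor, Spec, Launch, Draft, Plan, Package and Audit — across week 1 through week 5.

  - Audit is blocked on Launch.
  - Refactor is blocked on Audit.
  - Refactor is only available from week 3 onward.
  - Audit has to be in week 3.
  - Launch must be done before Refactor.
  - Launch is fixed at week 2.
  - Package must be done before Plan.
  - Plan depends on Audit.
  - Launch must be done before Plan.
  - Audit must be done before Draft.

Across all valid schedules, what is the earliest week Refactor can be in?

Refactor is available from week 3; precedence pushes Refactor to at least week 4.
Refactor at week 4 is achievable: Spec in week 1, Draft in week 4, Audit in week 3, Plan in week 4, Refactor in week 4, Package in week 1, Launch in week 2.

week 4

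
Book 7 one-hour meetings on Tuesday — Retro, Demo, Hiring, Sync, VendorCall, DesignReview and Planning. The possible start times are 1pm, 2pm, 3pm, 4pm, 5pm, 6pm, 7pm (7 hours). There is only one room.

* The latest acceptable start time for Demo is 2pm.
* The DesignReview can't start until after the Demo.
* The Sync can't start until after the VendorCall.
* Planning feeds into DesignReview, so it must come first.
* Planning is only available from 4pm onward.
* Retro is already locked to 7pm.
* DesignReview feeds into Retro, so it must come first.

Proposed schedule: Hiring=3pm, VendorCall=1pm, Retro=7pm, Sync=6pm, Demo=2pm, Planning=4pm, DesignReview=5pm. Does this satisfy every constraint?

Yes, all constraints hold

The DesignReview can't start until after the Demo — holds.
Retro is already locked to 7pm — holds.
Planning feeds into DesignReview, so it must come first — holds.
There is only one room — holds.
The latest acceptable start time for Demo is 2pm — holds.
The Sync can't start until after the VendorCall — holds.
DesignReview feeds into Retro, so it must come first — holds.
Planning is only available from 4pm onward — holds.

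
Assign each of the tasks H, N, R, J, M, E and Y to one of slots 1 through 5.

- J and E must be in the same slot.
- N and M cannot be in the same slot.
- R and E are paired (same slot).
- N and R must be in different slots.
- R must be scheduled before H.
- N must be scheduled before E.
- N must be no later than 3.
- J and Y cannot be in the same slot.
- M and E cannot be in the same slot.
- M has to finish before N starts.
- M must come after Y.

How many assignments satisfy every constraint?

1

Enumerating: E=4; J=4; N=3; R=4; H=5; Y=1; M=2.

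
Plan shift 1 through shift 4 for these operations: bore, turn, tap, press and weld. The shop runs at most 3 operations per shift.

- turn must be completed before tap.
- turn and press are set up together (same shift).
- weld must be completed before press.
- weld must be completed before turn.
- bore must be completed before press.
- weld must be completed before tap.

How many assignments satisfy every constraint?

Splitting on bore: it can be shift 1 (4), shift 2 (2). Listing each branch's schedules as (turn, tap, press, weld) by shift number:
bore=shift 1: (2,3,2,1) (2,4,2,1) (3,4,3,1) (3,4,3,2) — 4.
bore=shift 2: (3,4,3,1) (3,4,3,2) — 2.
Summing: 4 + 2 = 6.

6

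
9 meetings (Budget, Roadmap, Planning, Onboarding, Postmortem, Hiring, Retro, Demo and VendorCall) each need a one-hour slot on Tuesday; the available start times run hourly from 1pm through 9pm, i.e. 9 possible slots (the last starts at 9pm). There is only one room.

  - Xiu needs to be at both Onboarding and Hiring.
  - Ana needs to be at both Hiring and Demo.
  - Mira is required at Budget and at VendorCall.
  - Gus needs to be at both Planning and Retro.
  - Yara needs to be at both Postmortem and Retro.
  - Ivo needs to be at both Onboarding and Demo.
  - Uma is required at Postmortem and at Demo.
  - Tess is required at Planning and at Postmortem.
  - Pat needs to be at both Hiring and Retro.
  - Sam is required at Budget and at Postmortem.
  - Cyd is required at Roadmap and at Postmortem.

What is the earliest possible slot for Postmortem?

1pm

Postmortem at 1pm is achievable: VendorCall in 9pm, Onboarding in 5pm, Demo in 8pm, Retro in 7pm, Postmortem in 1pm, Hiring in 6pm, Budget in 2pm, Roadmap in 3pm, Planning in 4pm.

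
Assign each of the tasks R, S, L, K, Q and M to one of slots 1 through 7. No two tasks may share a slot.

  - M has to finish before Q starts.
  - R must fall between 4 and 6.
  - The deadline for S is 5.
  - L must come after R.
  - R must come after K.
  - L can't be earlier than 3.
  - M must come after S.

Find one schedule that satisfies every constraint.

K=3, L=5, Q=6, R=4, S=1, M=2

Checking: K(3) before R(4); M(2) before Q(6); S(1) before M(2); R(4) before L(5); R=4 in [4,6]; L=5 in [3,7]; S=1 in [1,5]; max 1 per slot (cap 1).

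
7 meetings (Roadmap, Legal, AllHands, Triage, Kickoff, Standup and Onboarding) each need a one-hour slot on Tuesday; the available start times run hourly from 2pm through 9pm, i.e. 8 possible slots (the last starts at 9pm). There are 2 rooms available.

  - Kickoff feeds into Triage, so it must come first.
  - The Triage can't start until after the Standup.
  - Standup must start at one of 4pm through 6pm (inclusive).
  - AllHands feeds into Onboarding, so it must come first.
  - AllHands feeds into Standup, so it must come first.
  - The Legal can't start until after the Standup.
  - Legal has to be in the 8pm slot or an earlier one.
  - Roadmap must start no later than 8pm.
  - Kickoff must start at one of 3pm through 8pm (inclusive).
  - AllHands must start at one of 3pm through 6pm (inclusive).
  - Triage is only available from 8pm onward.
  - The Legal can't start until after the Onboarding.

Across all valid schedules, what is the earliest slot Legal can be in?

Precedence pushes Legal to at least 5pm; Legal's own window allows nothing later than 8pm.
Legal at 5pm is achievable: Kickoff in 3pm; AllHands in 3pm; Legal in 5pm; Roadmap in 2pm; Onboarding in 4pm; Triage in 8pm; Standup in 4pm.

5pm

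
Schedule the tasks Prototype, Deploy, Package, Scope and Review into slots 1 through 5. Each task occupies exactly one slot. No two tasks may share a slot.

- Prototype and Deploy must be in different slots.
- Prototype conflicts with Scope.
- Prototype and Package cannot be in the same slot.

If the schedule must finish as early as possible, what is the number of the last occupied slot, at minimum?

With at most 1 per slot and 5 tasks, at least 5 slots are needed.
5 works (last occupied slot: 5): for example Package -> 3; Review -> 5; Scope -> 4; Prototype -> 1; Deploy -> 2.

5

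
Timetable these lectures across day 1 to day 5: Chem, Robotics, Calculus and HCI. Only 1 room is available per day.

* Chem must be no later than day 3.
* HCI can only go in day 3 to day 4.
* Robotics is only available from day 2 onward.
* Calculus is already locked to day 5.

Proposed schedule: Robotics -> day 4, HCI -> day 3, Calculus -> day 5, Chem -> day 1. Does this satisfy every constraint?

Robotics is only available from day 2 onward — holds.
Chem must be no later than day 3 — holds.
Only 1 room is available per day — holds.
Calculus is already locked to day 5 — holds.
HCI can only go in day 3 to day 4 — holds.

Yes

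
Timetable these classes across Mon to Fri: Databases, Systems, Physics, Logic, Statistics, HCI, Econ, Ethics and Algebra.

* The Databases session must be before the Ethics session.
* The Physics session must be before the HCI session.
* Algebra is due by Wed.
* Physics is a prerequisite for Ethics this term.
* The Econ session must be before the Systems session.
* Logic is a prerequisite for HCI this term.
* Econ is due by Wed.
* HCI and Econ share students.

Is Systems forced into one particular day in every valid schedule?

No

Systems can be Tue (e.g. Databases in Mon, Ethics in Tue, HCI in Tue, Algebra in Mon, Systems in Tue, Econ in Mon, Statistics in Mon, Physics in Mon, Logic in Mon) or Wed (e.g. Logic=Mon; Statistics=Mon; Physics=Mon; HCI=Tue; Econ=Mon; Algebra=Mon; Ethics=Tue; Databases=Mon; Systems=Wed).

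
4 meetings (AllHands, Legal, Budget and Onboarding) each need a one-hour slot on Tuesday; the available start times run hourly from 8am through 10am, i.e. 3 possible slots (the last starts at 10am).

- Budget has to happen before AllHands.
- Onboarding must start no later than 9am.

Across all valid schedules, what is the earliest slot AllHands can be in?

Precedence pushes AllHands to at least 9am.
AllHands at 9am is achievable: Budget in 8am; Onboarding in 8am; Legal in 8am; AllHands in 9am.

9am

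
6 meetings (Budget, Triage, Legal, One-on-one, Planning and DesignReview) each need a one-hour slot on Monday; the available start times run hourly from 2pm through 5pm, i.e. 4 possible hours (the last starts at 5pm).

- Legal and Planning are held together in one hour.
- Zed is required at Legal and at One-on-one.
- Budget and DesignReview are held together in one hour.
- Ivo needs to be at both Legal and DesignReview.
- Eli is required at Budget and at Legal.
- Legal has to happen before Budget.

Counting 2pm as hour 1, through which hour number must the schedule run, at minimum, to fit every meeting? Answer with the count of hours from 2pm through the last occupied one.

The precedence chain requires at least 2 distinct hours.
2 works (last occupied hour: 3pm): for example Budget in 3pm, Triage in 2pm, DesignReview in 3pm, Legal in 2pm, Planning in 2pm, One-on-one in 3pm.

2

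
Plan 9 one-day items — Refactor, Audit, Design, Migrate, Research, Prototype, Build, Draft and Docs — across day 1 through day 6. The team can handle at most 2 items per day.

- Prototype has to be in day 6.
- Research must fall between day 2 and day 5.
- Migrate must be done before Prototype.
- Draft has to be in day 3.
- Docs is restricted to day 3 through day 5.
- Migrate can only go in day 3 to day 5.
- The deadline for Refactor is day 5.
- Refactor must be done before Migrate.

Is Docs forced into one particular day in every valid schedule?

No

Docs can be day 3 (e.g. Build=day 4; Refactor=day 1; Draft=day 3; Prototype=day 6; Research=day 2; Docs=day 3; Migrate=day 4; Audit=day 1; Design=day 2) or day 4 (e.g. Build in day 4; Prototype in day 6; Docs in day 4; Audit in day 1; Migrate in day 3; Draft in day 3; Design in day 2; Research in day 2; Refactor in day 1).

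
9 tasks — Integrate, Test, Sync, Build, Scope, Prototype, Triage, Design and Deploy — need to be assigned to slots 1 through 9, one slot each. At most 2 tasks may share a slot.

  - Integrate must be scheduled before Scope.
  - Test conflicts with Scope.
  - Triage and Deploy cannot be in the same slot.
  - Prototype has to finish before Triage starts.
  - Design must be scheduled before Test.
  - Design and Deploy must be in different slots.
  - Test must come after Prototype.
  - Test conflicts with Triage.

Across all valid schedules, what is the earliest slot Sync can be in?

Sync at 1 is achievable: Sync=1, Design=2, Build=3, Integrate=2, Scope=4, Triage=4, Deploy=5, Prototype=1, Test=3.

1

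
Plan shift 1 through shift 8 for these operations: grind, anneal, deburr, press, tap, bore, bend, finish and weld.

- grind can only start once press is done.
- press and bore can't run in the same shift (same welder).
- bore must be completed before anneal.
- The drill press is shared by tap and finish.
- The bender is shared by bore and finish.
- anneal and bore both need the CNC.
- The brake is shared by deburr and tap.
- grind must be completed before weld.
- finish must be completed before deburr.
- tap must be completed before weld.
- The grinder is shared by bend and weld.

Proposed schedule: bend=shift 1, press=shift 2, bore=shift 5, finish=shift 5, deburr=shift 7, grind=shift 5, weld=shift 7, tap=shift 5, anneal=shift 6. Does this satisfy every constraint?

Invalid. The drill press is shared by tap and finish.

bore must be completed before anneal — holds.
press and bore can't run in the same shift (same welder) — holds.
finish must be completed before deburr — holds.
grind can only start once press is done — holds.
The drill press is shared by tap and finish — violated.
tap must be completed before weld — holds.
The bender is shared by bore and finish — violated.
grind must be completed before weld — holds.
anneal and bore both need the CNC — holds.
The brake is shared by deburr and tap — holds.
The grinder is shared by bend and weld — holds.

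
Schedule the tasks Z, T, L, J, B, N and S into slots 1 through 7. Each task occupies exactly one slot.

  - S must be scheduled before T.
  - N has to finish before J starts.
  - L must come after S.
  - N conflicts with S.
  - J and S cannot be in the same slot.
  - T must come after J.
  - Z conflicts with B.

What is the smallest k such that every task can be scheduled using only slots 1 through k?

The precedence chain requires at least 3 distinct slots.
Could 3 slots be enough, i.e. nothing placed later than 3? No: T must come after J (at 1 or later) → {2, 3}; J must come before T (at 3 or earlier) → {1, 2}; L must come after S (at 1 or later) → {2, 3}; S must come before L (at 3 or earlier) → {1, 2}; J must come after N (at 1 or later) → {2}; N must come before J (at 2 or earlier) → {1}; S can't share with J (2) → {1}; S can't share with N (1) → nothing is left.
So 3 slots is not enough.
4 works (last occupied slot: 4): for example L in 4, J in 2, S in 3, B in 2, T in 4, N in 1, Z in 1.

4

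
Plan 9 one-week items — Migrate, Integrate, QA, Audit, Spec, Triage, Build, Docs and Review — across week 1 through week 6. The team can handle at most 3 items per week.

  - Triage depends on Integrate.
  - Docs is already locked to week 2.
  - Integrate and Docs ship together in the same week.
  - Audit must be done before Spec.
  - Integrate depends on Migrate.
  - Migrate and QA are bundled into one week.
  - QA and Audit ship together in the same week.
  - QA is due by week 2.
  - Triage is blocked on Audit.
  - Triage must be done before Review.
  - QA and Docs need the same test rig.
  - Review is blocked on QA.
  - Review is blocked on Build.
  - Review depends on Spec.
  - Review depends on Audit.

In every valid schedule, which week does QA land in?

QA's window is week 1–week 2.
Docs is fixed at week 2, and QA can't share a week with Docs.
So QA must be week 1.

week 1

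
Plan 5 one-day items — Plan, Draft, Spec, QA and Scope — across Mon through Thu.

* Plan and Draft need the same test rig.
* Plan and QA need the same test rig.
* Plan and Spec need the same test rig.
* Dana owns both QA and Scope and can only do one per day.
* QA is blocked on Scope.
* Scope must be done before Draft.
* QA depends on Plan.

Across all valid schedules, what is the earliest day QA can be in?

Tue

Precedence pushes QA to at least Tue.
QA at Tue is achievable: Scope=Mon; Plan=Mon; QA=Tue; Draft=Tue; Spec=Tue.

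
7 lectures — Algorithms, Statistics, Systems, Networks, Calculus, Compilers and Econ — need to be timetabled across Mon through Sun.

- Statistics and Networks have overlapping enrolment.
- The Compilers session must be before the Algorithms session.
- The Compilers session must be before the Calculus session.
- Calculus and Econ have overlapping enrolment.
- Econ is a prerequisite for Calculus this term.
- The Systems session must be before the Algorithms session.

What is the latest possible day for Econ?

Sat

Downstream work caps Econ at Sat.
Econ at Sat is achievable: Calculus=Sun, Networks=Tue, Statistics=Mon, Algorithms=Tue, Compilers=Mon, Systems=Mon, Econ=Sat.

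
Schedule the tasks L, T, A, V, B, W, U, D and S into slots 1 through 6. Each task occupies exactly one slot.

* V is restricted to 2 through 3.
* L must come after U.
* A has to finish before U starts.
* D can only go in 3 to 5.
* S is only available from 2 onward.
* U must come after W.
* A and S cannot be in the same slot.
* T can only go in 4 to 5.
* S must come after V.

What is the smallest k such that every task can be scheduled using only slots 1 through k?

The precedence chain requires at least 3 distinct slots.
T can't be placed before 4, so the schedule must run through at least slot 4.
4 works (last occupied slot: 4): for example A=1, L=3, V=2, T=4, W=1, S=3, U=2, B=1, D=3.

4 slots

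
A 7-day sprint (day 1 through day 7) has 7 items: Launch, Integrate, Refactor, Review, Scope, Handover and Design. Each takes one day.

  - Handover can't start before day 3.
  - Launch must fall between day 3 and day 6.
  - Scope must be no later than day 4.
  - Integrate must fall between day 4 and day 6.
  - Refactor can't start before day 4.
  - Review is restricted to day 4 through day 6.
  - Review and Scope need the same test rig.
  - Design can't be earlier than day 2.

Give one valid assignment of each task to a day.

Launch -> day 3; Design -> day 2; Review -> day 4; Integrate -> day 4; Refactor -> day 4; Scope -> day 1; Handover -> day 3

Checking: Review(day 4) != Scope(day 1); Scope=day 1 in [day 1,day 4]; Refactor=day 4 in [day 4,day 7]; Design=day 2 in [day 2,day 7]; Handover=day 3 in [day 3,day 7]; Launch=day 3 in [day 3,day 6]; Review=day 4 in [day 4,day 6]; Integrate=day 4 in [day 4,day 6].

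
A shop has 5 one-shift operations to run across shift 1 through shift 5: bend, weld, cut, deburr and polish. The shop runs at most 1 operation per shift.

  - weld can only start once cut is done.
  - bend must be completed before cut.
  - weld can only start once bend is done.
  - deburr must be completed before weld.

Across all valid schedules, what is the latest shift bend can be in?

shift 3

Downstream work caps bend at shift 3.
bend at shift 3 is achievable: cut=shift 4; weld=shift 5; bend=shift 3; polish=shift 2; deburr=shift 1.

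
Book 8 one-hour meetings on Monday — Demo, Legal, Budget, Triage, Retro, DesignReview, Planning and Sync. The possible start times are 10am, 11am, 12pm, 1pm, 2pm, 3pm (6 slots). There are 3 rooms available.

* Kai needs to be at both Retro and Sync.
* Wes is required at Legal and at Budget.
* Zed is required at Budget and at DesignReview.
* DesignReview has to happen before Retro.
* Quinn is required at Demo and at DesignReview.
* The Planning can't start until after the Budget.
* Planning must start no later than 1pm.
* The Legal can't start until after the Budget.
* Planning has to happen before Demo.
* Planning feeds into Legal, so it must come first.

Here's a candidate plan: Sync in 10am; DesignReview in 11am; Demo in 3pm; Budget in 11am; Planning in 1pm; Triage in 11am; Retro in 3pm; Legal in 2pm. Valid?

There are 3 rooms available — holds.
The Legal can't start until after the Budget — holds.
The Planning can't start until after the Budget — holds.
Zed is required at Budget and at DesignReview — violated.
Wes is required at Legal and at Budget — holds.
DesignReview has to happen before Retro — holds.
Kai needs to be at both Retro and Sync — holds.
Planning must start no later than 1pm — holds.
Planning feeds into Legal, so it must come first — holds.
Planning has to happen before Demo — holds.
Quinn is required at Demo and at DesignReview — holds.

No. Zed is required at Budget and at DesignReview is not satisfied.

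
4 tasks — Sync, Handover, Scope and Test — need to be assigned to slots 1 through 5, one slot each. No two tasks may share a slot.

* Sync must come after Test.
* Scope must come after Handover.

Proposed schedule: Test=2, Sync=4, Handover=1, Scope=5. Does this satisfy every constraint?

Sync must come after Test — holds.
No two tasks may share a slot — holds.
Scope must come after Handover — holds.

Yes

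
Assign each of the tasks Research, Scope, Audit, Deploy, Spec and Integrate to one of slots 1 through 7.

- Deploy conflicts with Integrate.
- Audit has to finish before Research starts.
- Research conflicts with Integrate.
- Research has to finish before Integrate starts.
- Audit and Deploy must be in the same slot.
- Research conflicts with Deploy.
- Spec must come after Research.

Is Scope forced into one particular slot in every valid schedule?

Scope can be 1 (e.g. Integrate -> 3, Spec -> 3, Deploy -> 1, Scope -> 1, Research -> 2, Audit -> 1) or 2 (e.g. Deploy -> 1; Scope -> 2; Audit -> 1; Research -> 2; Spec -> 3; Integrate -> 3).

No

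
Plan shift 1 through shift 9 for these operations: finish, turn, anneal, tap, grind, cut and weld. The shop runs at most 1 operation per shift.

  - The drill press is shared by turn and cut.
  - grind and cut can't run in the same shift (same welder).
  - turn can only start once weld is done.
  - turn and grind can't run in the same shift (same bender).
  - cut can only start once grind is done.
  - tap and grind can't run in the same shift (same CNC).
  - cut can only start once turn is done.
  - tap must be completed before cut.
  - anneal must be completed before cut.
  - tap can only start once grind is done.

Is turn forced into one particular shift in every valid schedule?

No

turn can be shift 2 (e.g. anneal=shift 5, grind=shift 3, cut=shift 6, turn=shift 2, weld=shift 1, tap=shift 4, finish=shift 7) or shift 3 (e.g. weld -> shift 2, turn -> shift 3, grind -> shift 1, tap -> shift 4, anneal -> shift 5, finish -> shift 7, cut -> shift 6).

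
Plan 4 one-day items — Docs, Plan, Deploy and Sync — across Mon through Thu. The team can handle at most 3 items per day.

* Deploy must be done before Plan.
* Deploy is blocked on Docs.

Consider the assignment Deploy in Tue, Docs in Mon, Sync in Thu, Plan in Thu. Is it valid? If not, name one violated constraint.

Valid

The team can handle at most 3 items per day — holds.
Deploy must be done before Plan — holds.
Deploy is blocked on Docs — holds.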